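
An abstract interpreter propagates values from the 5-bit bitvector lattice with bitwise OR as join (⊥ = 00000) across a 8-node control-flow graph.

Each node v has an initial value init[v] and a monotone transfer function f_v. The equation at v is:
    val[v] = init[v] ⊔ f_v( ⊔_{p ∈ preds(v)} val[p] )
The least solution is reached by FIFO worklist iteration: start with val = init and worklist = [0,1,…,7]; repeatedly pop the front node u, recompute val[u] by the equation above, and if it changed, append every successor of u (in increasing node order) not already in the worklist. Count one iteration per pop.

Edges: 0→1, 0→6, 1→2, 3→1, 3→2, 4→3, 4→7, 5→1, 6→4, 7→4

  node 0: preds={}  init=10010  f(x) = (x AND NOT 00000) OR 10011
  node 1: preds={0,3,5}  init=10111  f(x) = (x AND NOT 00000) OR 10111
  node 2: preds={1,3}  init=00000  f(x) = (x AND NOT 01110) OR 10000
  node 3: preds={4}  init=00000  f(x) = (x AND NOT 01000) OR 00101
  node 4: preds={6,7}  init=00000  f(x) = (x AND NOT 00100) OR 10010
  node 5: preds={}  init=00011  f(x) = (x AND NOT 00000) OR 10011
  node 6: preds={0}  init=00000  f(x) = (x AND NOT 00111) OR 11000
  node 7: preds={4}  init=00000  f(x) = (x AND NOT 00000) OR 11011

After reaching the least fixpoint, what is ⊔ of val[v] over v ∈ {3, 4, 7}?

Trace (16 dequeues):
  [1] u=0 | in 00000 | out 10011 | prev 10010 | push {}
  [2] u=1 | in 10011 | out 10111 | ==
  [3] u=2 | in 10111 | out 10001 | prev 00000 | push {}
  [4] u=3 | in 00000 | out 00101 | prev 00000 | push {1,2}
  [5] u=4 | in 00000 | out 10010 | prev 00000 | push {3}
  [6] u=5 | in 00000 | out 10011 | prev 00011 | push {}
  [7] u=6 | in 10011 | out 11000 | prev 00000 | push {4}
  [8] u=7 | in 10010 | out 11011 | prev 00000 | push {}
  [9] u=1 | in 10111 | out 10111 | ==
  [10] u=2 | in 10111 | out 10001 | ==
  [11] u=3 | in 10010 | out 10111 | prev 00101 | push {1,2}
  [12] u=4 | in 11011 | out 11011 | prev 10010 | push {3,7}
  [13] u=1 | in 10111 | out 10111 | ==
  [14] u=2 | in 10111 | out 10001 | ==
  [15] u=3 | in 11011 | out 10111 | ==
  [16] u=7 | in 11011 | out 11011 | ==

Converged values:
  [0] 10011
  [1] 10111
  [2] 10001
  [3] 10111
  [4] 11011
  [5] 10011
  [6] 11000
  [7] 11011

11111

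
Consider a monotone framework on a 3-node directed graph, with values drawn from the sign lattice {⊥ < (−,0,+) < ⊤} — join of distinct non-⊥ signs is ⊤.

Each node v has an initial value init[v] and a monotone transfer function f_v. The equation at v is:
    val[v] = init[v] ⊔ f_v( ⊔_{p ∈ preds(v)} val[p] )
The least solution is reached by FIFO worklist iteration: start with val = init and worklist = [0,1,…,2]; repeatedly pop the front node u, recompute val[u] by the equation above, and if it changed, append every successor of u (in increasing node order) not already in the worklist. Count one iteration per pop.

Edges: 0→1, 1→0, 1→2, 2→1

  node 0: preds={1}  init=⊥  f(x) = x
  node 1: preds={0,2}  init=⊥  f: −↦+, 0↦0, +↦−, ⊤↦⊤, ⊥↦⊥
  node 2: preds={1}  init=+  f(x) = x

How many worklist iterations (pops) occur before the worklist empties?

8

Worklist (8 pops):
  #1 pop 0: in=⊥ → ⊥ (no change)
  #2 pop 1: in=+ → − (was ⊥); enqueue [0]
  #3 pop 2: in=− → ⊤ (was +); enqueue [1]
  #4 pop 0: in=− → − (was ⊥); enqueue []
  #5 pop 1: in=⊤ → ⊤ (was −); enqueue [0,2]
  #6 pop 0: in=⊤ → ⊤ (was −); enqueue [1]
  #7 pop 2: in=⊤ → ⊤ (no change)
  #8 pop 1: in=⊤ → ⊤ (no change)

Fixpoint:
  val[0] = ⊤
  val[1] = ⊤
  val[2] = ⊤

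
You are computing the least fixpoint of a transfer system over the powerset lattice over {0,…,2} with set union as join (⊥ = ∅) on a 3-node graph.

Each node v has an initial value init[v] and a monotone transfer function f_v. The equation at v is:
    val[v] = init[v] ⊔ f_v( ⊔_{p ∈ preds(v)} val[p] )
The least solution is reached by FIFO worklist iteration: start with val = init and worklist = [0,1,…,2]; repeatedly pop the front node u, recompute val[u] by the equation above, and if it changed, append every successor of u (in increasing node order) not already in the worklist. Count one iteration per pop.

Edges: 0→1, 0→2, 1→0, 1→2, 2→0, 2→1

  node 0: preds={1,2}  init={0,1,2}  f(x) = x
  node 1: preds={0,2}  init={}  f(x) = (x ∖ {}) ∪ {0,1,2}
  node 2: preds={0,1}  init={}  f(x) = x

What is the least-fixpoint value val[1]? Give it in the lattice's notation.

Worklist (5 pops):
  #1 pop 0: in={} → {0,1,2} (no change)
  #2 pop 1: in={0,1,2} → {0,1,2} (was {}); enqueue [0]
  #3 pop 2: in={0,1,2} → {0,1,2} (was {}); enqueue [1]
  #4 pop 0: in={0,1,2} → {0,1,2} (no change)
  #5 pop 1: in={0,1,2} → {0,1,2} (no change)

Fixpoint:
  val[0] = {0,1,2}
  val[1] = {0,1,2}
  val[2] = {0,1,2}

{0,1,2}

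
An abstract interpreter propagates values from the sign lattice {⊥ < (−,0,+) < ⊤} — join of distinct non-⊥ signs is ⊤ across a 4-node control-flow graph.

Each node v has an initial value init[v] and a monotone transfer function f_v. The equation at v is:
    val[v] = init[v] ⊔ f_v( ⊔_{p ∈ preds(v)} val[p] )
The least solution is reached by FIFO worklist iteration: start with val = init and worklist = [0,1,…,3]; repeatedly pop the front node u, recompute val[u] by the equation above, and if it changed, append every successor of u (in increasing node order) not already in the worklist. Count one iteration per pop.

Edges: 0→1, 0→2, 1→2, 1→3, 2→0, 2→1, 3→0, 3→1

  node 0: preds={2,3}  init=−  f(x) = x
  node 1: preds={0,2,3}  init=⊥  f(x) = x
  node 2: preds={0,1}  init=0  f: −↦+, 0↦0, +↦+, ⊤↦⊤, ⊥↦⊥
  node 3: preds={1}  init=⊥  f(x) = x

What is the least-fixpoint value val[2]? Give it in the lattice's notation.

Worklist (6 pops):
  #1 pop 0: in=0 → ⊤ (was −); enqueue []
  #2 pop 1: in=⊤ → ⊤ (was ⊥); enqueue []
  #3 pop 2: in=⊤ → ⊤ (was 0); enqueue [0,1]
  #4 pop 3: in=⊤ → ⊤ (was ⊥); enqueue []
  #5 pop 0: in=⊤ → ⊤ (no change)
  #6 pop 1: in=⊤ → ⊤ (no change)

Fixpoint:
  val[0] = ⊤
  val[1] = ⊤
  val[2] = ⊤
  val[3] = ⊤

⊤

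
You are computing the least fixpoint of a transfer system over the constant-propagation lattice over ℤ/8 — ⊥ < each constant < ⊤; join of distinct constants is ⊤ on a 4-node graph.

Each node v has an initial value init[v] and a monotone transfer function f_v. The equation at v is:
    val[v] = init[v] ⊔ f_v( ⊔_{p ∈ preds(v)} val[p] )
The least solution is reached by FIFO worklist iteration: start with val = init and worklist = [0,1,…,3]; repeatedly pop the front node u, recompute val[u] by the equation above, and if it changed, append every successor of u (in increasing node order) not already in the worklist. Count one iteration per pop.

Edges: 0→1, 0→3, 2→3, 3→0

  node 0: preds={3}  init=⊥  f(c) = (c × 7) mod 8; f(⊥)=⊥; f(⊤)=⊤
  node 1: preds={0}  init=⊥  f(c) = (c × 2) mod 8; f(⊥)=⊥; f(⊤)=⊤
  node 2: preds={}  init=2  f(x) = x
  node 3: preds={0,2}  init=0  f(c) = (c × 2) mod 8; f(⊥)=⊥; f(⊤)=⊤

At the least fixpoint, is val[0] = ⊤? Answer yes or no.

yes

Iteration log — 7 steps:
  step 1. node 0  ⊔preds=0  new=0  old=⊥  +wl: 
  step 2. node 1  ⊔preds=0  new=0  old=⊥  +wl: 
  step 3. node 2  ⊔preds=⊥  new=2  stable
  step 4. node 3  ⊔preds=⊤  new=⊤  old=0  +wl: 0
  step 5. node 0  ⊔preds=⊤  new=⊤  old=0  +wl: 1,3
  step 6. node 1  ⊔preds=⊤  new=⊤  old=0  +wl: 
  step 7. node 3  ⊔preds=⊤  new=⊤  stable

Least fixpoint reached:
  node 0: ⊤
  node 1: ⊤
  node 2: 2
  node 3: ⊤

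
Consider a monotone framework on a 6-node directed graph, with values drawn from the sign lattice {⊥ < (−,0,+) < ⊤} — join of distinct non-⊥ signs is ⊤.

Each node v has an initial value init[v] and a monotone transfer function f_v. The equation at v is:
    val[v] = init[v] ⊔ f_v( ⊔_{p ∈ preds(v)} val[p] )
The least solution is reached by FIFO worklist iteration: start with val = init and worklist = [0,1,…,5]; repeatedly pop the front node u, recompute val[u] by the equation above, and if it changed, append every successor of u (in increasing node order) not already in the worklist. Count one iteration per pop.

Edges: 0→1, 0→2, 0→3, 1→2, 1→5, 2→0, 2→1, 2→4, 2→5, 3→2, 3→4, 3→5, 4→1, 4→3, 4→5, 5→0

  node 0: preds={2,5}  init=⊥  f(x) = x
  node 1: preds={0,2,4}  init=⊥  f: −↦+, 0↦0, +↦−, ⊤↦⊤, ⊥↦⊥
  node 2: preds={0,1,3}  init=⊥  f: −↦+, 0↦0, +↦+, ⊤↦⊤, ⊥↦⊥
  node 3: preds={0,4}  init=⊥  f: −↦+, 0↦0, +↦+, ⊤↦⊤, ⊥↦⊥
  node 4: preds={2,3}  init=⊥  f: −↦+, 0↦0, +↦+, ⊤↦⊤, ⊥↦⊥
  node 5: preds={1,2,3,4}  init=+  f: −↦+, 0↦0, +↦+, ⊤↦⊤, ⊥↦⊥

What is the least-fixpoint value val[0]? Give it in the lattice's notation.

⊤

Worklist (13 pops):
  #1 pop 0: in=+ → + (was ⊥); enqueue []
  #2 pop 1: in=+ → − (was ⊥); enqueue []
  #3 pop 2: in=⊤ → ⊤ (was ⊥); enqueue [0,1]
  #4 pop 3: in=+ → + (was ⊥); enqueue [2]
  #5 pop 4: in=⊤ → ⊤ (was ⊥); enqueue [3]
  #6 pop 5: in=⊤ → ⊤ (was +); enqueue []
  #7 pop 0: in=⊤ → ⊤ (was +); enqueue []
  #8 pop 1: in=⊤ → ⊤ (was −); enqueue [5]
  #9 pop 2: in=⊤ → ⊤ (no change)
  #10 pop 3: in=⊤ → ⊤ (was +); enqueue [2,4]
  #11 pop 5: in=⊤ → ⊤ (no change)
  #12 pop 2: in=⊤ → ⊤ (no change)
  #13 pop 4: in=⊤ → ⊤ (no change)

Fixpoint:
  val[0] = ⊤
  val[1] = ⊤
  val[2] = ⊤
  val[3] = ⊤
  val[4] = ⊤
  val[5] = ⊤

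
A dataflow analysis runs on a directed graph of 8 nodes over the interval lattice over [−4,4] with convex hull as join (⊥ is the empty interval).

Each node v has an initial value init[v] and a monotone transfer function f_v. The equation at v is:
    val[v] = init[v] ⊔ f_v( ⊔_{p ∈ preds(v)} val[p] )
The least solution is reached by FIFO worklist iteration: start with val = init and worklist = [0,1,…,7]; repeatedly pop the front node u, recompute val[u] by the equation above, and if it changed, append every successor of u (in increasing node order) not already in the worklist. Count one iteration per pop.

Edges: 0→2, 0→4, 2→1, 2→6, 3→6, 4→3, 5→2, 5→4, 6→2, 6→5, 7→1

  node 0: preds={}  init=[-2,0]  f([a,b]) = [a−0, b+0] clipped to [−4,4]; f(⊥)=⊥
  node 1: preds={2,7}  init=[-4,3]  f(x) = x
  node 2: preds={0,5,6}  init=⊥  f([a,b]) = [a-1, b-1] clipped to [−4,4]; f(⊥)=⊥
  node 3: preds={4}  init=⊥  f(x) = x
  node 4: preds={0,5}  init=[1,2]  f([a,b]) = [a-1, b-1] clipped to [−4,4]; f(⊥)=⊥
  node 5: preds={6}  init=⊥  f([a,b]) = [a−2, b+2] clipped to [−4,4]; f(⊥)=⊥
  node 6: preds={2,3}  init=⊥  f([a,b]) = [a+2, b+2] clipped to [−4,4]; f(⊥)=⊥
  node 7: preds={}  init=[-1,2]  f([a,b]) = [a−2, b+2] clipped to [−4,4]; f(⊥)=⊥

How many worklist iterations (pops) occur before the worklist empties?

24

Iteration log — 24 steps:
  step 1. node 0  ⊔preds=⊥  new=[-2,0]  stable
  step 2. node 1  ⊔preds=[-1,2]  new=[-4,3]  stable
  step 3. node 2  ⊔preds=[-2,0]  new=[-3,-1]  old=⊥  +wl: 1
  step 4. node 3  ⊔preds=[1,2]  new=[1,2]  old=⊥  +wl: 
  step 5. node 4  ⊔preds=[-2,0]  new=[-3,2]  old=[1,2]  +wl: 3
  step 6. node 5  ⊔preds=⊥  new=⊥  stable
  step 7. node 6  ⊔preds=[-3,2]  new=[-1,4]  old=⊥  +wl: 2,5
  step 8. node 7  ⊔preds=⊥  new=[-1,2]  stable
  step 9. node 1  ⊔preds=[-3,2]  new=[-4,3]  stable
  step 10. node 3  ⊔preds=[-3,2]  new=[-3,2]  old=[1,2]  +wl: 6
  step 11. node 2  ⊔preds=[-2,4]  new=[-3,3]  old=[-3,-1]  +wl: 1
  step 12. node 5  ⊔preds=[-1,4]  new=[-3,4]  old=⊥  +wl: 2,4
  step 13. node 6  ⊔preds=[-3,3]  new=[-1,4]  stable
  step 14. node 1  ⊔preds=[-3,3]  new=[-4,3]  stable
  step 15. node 2  ⊔preds=[-3,4]  new=[-4,3]  old=[-3,3]  +wl: 1,6
  step 16. node 4  ⊔preds=[-3,4]  new=[-4,3]  old=[-3,2]  +wl: 3
  step 17. node 1  ⊔preds=[-4,3]  new=[-4,3]  stable
  step 18. node 6  ⊔preds=[-4,3]  new=[-2,4]  old=[-1,4]  +wl: 2,5
  step 19. node 3  ⊔preds=[-4,3]  new=[-4,3]  old=[-3,2]  +wl: 6
  step 20. node 2  ⊔preds=[-3,4]  new=[-4,3]  stable
  step 21. node 5  ⊔preds=[-2,4]  new=[-4,4]  old=[-3,4]  +wl: 2,4
  step 22. node 6  ⊔preds=[-4,3]  new=[-2,4]  stable
  step 23. node 2  ⊔preds=[-4,4]  new=[-4,3]  stable
  step 24. node 4  ⊔preds=[-4,4]  new=[-4,3]  stable

Least fixpoint reached:
  node 0: [-2,0]
  node 1: [-4,3]
  node 2: [-4,3]
  node 3: [-4,3]
  node 4: [-4,3]
  node 5: [-4,4]
  node 6: [-2,4]
  node 7: [-1,2]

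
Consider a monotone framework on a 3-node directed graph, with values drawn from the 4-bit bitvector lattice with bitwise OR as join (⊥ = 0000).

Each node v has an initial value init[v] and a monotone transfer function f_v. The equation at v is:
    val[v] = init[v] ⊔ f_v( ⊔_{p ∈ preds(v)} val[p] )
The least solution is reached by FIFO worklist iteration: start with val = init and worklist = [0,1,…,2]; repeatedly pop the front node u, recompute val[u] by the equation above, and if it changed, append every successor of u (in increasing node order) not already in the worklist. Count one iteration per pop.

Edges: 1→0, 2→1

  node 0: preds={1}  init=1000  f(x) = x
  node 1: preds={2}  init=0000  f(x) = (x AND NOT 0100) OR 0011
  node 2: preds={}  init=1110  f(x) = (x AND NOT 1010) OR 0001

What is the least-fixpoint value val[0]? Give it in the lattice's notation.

1011

Trace (5 dequeues):
  [1] u=0 | in 0000 | out 1000 | ==
  [2] u=1 | in 1110 | out 1011 | prev 0000 | push {0}
  [3] u=2 | in 0000 | out 1111 | prev 1110 | push {1}
  [4] u=0 | in 1011 | out 1011 | prev 1000 | push {}
  [5] u=1 | in 1111 | out 1011 | ==

Converged values:
  [0] 1011
  [1] 1011
  [2] 1111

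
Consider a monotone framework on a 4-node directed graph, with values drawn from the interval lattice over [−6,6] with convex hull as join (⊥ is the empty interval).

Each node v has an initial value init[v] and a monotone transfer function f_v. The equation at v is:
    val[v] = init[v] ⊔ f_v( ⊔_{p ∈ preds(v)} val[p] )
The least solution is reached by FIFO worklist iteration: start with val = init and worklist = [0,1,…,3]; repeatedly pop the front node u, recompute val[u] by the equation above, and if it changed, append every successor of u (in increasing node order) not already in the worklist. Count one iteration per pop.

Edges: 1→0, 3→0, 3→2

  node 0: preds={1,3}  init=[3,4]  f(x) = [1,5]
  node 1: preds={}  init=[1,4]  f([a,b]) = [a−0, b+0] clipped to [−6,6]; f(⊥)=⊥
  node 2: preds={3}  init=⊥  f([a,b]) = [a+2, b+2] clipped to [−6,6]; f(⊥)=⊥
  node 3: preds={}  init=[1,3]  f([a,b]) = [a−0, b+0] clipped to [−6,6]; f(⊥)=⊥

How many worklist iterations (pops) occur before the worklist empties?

4

Trace (4 dequeues):
  [1] u=0 | in [1,4] | out [1,5] | prev [3,4] | push {}
  [2] u=1 | in ⊥ | out [1,4] | ==
  [3] u=2 | in [1,3] | out [3,5] | prev ⊥ | push {}
  [4] u=3 | in ⊥ | out [1,3] | ==

Converged values:
  [0] [1,5]
  [1] [1,4]
  [2] [3,5]
  [3] [1,3]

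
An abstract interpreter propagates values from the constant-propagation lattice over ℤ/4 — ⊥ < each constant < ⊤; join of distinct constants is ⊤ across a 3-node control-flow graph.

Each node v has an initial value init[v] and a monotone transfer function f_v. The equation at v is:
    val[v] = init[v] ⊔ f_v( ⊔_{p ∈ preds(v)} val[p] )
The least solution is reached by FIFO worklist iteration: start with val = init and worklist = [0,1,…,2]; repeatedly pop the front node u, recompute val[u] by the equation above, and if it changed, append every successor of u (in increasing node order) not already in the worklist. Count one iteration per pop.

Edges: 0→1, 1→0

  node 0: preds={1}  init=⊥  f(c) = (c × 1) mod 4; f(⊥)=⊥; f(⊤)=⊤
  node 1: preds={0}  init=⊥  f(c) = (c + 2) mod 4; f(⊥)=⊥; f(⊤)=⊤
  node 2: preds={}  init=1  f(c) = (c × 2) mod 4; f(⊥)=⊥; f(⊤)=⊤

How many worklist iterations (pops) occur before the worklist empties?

Trace (3 dequeues):
  [1] u=0 | in ⊥ | out ⊥ | ==
  [2] u=1 | in ⊥ | out ⊥ | ==
  [3] u=2 | in ⊥ | out 1 | ==

Converged values:
  [0] ⊥
  [1] ⊥
  [2] 1

3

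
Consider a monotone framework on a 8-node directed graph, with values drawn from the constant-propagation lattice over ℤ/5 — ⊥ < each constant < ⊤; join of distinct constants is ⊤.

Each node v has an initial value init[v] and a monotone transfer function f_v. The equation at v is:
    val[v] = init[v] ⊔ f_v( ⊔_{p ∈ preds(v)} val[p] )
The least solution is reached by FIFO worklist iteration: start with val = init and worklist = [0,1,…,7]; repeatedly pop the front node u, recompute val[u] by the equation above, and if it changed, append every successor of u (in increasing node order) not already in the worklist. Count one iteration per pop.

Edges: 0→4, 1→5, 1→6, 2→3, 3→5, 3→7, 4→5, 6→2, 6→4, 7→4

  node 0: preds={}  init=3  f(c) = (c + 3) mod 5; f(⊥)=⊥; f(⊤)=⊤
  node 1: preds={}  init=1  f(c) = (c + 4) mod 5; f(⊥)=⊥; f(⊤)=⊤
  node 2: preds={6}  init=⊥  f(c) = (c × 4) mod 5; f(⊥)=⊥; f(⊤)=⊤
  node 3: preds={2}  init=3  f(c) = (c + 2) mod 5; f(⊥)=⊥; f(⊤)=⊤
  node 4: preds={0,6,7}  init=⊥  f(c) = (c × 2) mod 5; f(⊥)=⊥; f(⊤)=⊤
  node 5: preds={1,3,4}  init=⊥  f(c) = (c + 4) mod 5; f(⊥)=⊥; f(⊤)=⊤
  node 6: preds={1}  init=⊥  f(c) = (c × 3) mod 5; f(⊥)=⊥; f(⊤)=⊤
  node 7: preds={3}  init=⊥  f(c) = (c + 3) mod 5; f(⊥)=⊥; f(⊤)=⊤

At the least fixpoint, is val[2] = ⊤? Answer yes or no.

Trace (14 dequeues):
  [1] u=0 | in ⊥ | out 3 | ==
  [2] u=1 | in ⊥ | out 1 | ==
  [3] u=2 | in ⊥ | out ⊥ | ==
  [4] u=3 | in ⊥ | out 3 | ==
  [5] u=4 | in 3 | out 1 | prev ⊥ | push {}
  [6] u=5 | in ⊤ | out ⊤ | prev ⊥ | push {}
  [7] u=6 | in 1 | out 3 | prev ⊥ | push {2,4}
  [8] u=7 | in 3 | out 1 | prev ⊥ | push {}
  [9] u=2 | in 3 | out 2 | prev ⊥ | push {3}
  [10] u=4 | in ⊤ | out ⊤ | prev 1 | push {5}
  [11] u=3 | in 2 | out ⊤ | prev 3 | push {7}
  [12] u=5 | in ⊤ | out ⊤ | ==
  [13] u=7 | in ⊤ | out ⊤ | prev 1 | push {4}
  [14] u=4 | in ⊤ | out ⊤ | ==

Converged values:
  [0] 3
  [1] 1
  [2] 2
  [3] ⊤
  [4] ⊤
  [5] ⊤
  [6] 3
  [7] ⊤

no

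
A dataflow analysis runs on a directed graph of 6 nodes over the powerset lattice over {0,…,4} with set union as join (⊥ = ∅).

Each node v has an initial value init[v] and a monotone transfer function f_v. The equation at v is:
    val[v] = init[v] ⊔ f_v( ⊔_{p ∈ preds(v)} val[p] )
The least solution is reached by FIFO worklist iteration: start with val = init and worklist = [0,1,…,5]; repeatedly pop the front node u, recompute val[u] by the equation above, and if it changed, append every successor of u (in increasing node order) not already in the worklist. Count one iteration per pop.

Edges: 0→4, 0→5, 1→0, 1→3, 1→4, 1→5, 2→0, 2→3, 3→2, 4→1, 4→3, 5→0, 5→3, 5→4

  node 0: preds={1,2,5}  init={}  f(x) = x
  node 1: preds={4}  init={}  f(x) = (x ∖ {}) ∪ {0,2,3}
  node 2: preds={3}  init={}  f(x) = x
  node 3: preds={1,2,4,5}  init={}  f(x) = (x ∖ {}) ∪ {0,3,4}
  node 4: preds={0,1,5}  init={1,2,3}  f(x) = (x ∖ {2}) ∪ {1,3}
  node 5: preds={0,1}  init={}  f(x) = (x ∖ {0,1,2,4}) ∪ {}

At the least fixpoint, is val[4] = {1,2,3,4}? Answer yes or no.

no

Trace (20 dequeues):
  [1] u=0 | in {} | out {} | ==
  [2] u=1 | in {1,2,3} | out {0,1,2,3} | prev {} | push {0}
  [3] u=2 | in {} | out {} | ==
  [4] u=3 | in {0,1,2,3} | out {0,1,2,3,4} | prev {} | push {2}
  [5] u=4 | in {0,1,2,3} | out {0,1,2,3} | prev {1,2,3} | push {1,3}
  [6] u=5 | in {0,1,2,3} | out {3} | prev {} | push {4}
  [7] u=0 | in {0,1,2,3} | out {0,1,2,3} | prev {} | push {5}
  [8] u=2 | in {0,1,2,3,4} | out {0,1,2,3,4} | prev {} | push {0}
  [9] u=1 | in {0,1,2,3} | out {0,1,2,3} | ==
  [10] u=3 | in {0,1,2,3,4} | out {0,1,2,3,4} | ==
  [11] u=4 | in {0,1,2,3} | out {0,1,2,3} | ==
  [12] u=5 | in {0,1,2,3} | out {3} | ==
  [13] u=0 | in {0,1,2,3,4} | out {0,1,2,3,4} | prev {0,1,2,3} | push {4,5}
  [14] u=4 | in {0,1,2,3,4} | out {0,1,2,3,4} | prev {0,1,2,3} | push {1,3}
  [15] u=5 | in {0,1,2,3,4} | out {3} | ==
  [16] u=1 | in {0,1,2,3,4} | out {0,1,2,3,4} | prev {0,1,2,3} | push {0,4,5}
  [17] u=3 | in {0,1,2,3,4} | out {0,1,2,3,4} | ==
  [18] u=0 | in {0,1,2,3,4} | out {0,1,2,3,4} | ==
  [19] u=4 | in {0,1,2,3,4} | out {0,1,2,3,4} | ==
  [20] u=5 | in {0,1,2,3,4} | out {3} | ==

Converged values:
  [0] {0,1,2,3,4}
  [1] {0,1,2,3,4}
  [2] {0,1,2,3,4}
  [3] {0,1,2,3,4}
  [4] {0,1,2,3,4}
  [5] {3}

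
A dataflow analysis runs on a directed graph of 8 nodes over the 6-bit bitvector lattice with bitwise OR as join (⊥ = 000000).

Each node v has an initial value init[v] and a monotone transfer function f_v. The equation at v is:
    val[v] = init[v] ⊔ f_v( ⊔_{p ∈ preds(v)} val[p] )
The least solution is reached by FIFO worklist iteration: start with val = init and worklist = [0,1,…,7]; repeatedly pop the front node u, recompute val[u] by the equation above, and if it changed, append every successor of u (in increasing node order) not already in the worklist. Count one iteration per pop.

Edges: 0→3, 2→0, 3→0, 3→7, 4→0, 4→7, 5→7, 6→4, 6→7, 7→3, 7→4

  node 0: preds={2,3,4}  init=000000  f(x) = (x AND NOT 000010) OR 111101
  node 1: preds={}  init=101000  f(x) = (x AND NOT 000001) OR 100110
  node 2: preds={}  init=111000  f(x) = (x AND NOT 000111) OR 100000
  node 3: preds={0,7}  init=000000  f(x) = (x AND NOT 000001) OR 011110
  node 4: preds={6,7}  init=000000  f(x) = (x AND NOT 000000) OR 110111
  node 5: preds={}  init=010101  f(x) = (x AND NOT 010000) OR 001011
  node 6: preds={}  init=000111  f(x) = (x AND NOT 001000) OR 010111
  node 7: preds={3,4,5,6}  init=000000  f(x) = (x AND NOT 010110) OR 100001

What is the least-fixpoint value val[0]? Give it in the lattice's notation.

Iteration log — 13 steps:
  step 1. node 0  ⊔preds=111000  new=111101  old=000000  +wl: 
  step 2. node 1  ⊔preds=000000  new=101110  old=101000  +wl: 
  step 3. node 2  ⊔preds=000000  new=111000  stable
  step 4. node 3  ⊔preds=111101  new=111110  old=000000  +wl: 0
  step 5. node 4  ⊔preds=000111  new=110111  old=000000  +wl: 
  step 6. node 5  ⊔preds=000000  new=011111  old=010101  +wl: 
  step 7. node 6  ⊔preds=000000  new=010111  old=000111  +wl: 4
  step 8. node 7  ⊔preds=111111  new=101001  old=000000  +wl: 3
  step 9. node 0  ⊔preds=111111  new=111101  stable
  step 10. node 4  ⊔preds=111111  new=111111  old=110111  +wl: 0,7
  step 11. node 3  ⊔preds=111101  new=111110  stable
  step 12. node 0  ⊔preds=111111  new=111101  stable
  step 13. node 7  ⊔preds=111111  new=101001  stable

Least fixpoint reached:
  node 0: 111101
  node 1: 101110
  node 2: 111000
  node 3: 111110
  node 4: 111111
  node 5: 011111
  node 6: 010111
  node 7: 101001

111101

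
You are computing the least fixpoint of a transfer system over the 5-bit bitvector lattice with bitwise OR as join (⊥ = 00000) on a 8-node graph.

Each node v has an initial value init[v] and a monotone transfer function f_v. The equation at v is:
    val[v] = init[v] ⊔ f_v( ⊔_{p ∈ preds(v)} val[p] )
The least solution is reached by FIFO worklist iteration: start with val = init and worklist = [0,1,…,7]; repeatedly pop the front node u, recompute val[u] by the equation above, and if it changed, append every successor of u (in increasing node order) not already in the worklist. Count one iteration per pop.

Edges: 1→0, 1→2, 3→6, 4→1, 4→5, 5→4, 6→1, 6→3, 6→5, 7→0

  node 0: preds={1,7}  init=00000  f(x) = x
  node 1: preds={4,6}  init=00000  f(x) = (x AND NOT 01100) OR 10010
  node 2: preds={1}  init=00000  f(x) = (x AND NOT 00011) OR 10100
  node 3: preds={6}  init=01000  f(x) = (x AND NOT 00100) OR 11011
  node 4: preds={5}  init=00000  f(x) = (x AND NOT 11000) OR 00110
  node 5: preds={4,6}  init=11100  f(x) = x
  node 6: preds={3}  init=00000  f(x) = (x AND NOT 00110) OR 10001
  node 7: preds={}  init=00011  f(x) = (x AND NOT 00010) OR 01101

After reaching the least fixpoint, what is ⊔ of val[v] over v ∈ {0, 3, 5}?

11111

Trace (18 dequeues):
  [1] u=0 | in 00011 | out 00011 | prev 00000 | push {}
  [2] u=1 | in 00000 | out 10010 | prev 00000 | push {0}
  [3] u=2 | in 10010 | out 10100 | prev 00000 | push {}
  [4] u=3 | in 00000 | out 11011 | prev 01000 | push {}
  [5] u=4 | in 11100 | out 00110 | prev 00000 | push {1}
  [6] u=5 | in 00110 | out 11110 | prev 11100 | push {4}
  [7] u=6 | in 11011 | out 11001 | prev 00000 | push {3,5}
  [8] u=7 | in 00000 | out 01111 | prev 00011 | push {}
  [9] u=0 | in 11111 | out 11111 | prev 00011 | push {}
  [10] u=1 | in 11111 | out 10011 | prev 10010 | push {0,2}
  [11] u=4 | in 11110 | out 00110 | ==
  [12] u=3 | in 11001 | out 11011 | ==
  [13] u=5 | in 11111 | out 11111 | prev 11110 | push {4}
  [14] u=0 | in 11111 | out 11111 | ==
  [15] u=2 | in 10011 | out 10100 | ==
  [16] u=4 | in 11111 | out 00111 | prev 00110 | push {1,5}
  [17] u=1 | in 11111 | out 10011 | ==
  [18] u=5 | in 11111 | out 11111 | ==

Converged values:
  [0] 11111
  [1] 10011
  [2] 10100
  [3] 11011
  [4] 00111
  [5] 11111
  [6] 11001
  [7] 01111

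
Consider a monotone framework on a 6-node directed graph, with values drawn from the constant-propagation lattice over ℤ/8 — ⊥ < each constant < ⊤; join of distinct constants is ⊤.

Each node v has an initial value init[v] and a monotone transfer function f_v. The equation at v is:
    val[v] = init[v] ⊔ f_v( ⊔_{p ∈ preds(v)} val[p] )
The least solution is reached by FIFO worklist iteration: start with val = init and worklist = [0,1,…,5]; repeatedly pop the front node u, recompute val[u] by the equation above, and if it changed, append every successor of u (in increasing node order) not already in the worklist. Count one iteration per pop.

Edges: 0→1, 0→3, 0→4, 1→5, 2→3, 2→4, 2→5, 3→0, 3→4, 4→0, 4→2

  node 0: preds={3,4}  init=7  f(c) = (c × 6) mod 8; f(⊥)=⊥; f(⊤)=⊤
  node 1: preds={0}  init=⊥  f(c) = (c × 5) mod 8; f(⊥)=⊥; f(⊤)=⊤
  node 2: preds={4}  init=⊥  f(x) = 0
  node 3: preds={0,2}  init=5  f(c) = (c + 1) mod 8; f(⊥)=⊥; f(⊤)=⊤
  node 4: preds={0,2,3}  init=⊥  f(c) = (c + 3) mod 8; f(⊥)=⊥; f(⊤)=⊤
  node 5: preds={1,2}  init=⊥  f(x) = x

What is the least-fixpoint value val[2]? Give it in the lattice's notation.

0

Iteration log — 8 steps:
  step 1. node 0  ⊔preds=5  new=⊤  old=7  +wl: 
  step 2. node 1  ⊔preds=⊤  new=⊤  old=⊥  +wl: 
  step 3. node 2  ⊔preds=⊥  new=0  old=⊥  +wl: 
  step 4. node 3  ⊔preds=⊤  new=⊤  old=5  +wl: 0
  step 5. node 4  ⊔preds=⊤  new=⊤  old=⊥  +wl: 2
  step 6. node 5  ⊔preds=⊤  new=⊤  old=⊥  +wl: 
  step 7. node 0  ⊔preds=⊤  new=⊤  stable
  step 8. node 2  ⊔preds=⊤  new=0  stable

Least fixpoint reached:
  node 0: ⊤
  node 1: ⊤
  node 2: 0
  node 3: ⊤
  node 4: ⊤
  node 5: ⊤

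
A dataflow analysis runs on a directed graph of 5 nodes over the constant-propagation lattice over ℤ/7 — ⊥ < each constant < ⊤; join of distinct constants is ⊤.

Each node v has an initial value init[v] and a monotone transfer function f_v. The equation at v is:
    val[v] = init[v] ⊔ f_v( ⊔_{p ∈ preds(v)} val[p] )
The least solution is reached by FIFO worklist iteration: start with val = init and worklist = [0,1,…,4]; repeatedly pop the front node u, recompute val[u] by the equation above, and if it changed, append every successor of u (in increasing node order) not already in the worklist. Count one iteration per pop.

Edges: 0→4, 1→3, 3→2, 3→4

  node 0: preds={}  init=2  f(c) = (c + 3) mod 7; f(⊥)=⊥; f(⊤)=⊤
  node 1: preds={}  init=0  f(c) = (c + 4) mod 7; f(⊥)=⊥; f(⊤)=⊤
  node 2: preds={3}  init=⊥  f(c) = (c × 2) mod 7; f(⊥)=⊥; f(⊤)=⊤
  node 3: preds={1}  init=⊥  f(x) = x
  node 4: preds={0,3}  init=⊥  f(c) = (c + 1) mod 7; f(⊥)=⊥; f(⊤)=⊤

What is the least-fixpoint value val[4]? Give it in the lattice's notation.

⊤

Worklist (6 pops):
  #1 pop 0: in=⊥ → 2 (no change)
  #2 pop 1: in=⊥ → 0 (no change)
  #3 pop 2: in=⊥ → ⊥ (no change)
  #4 pop 3: in=0 → 0 (was ⊥); enqueue [2]
  #5 pop 4: in=⊤ → ⊤ (was ⊥); enqueue []
  #6 pop 2: in=0 → 0 (was ⊥); enqueue []

Fixpoint:
  val[0] = 2
  val[1] = 0
  val[2] = 0
  val[3] = 0
  val[4] = ⊤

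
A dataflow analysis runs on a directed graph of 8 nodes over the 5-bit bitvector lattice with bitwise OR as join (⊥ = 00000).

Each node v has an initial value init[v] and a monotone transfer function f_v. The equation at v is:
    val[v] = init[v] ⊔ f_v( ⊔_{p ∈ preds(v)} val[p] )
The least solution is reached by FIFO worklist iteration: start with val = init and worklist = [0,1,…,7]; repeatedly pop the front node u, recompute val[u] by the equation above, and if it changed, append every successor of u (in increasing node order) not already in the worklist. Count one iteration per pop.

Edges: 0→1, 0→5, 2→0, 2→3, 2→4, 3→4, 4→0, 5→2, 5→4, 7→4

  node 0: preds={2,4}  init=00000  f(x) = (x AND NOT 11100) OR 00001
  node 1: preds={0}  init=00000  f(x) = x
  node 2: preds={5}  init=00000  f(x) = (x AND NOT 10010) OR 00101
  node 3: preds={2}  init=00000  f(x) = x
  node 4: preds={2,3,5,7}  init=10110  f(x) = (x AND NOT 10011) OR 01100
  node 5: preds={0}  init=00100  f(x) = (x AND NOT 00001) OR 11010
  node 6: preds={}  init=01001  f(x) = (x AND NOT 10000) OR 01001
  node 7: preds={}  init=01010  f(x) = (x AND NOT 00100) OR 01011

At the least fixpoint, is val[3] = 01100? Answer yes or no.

no

Worklist (14 pops):
  #1 pop 0: in=10110 → 00011 (was 00000); enqueue []
  #2 pop 1: in=00011 → 00011 (was 00000); enqueue []
  #3 pop 2: in=00100 → 00101 (was 00000); enqueue [0]
  #4 pop 3: in=00101 → 00101 (was 00000); enqueue []
  #5 pop 4: in=01111 → 11110 (was 10110); enqueue []
  #6 pop 5: in=00011 → 11110 (was 00100); enqueue [2,4]
  #7 pop 6: in=00000 → 01001 (no change)
  #8 pop 7: in=00000 → 01011 (was 01010); enqueue []
  #9 pop 0: in=11111 → 00011 (no change)
  #10 pop 2: in=11110 → 01101 (was 00101); enqueue [0,3]
  #11 pop 4: in=11111 → 11110 (no change)
  #12 pop 0: in=11111 → 00011 (no change)
  #13 pop 3: in=01101 → 01101 (was 00101); enqueue [4]
  #14 pop 4: in=11111 → 11110 (no change)

Fixpoint:
  val[0] = 00011
  val[1] = 00011
  val[2] = 01101
  val[3] = 01101
  val[4] = 11110
  val[5] = 11110
  val[6] = 01001
  val[7] = 01011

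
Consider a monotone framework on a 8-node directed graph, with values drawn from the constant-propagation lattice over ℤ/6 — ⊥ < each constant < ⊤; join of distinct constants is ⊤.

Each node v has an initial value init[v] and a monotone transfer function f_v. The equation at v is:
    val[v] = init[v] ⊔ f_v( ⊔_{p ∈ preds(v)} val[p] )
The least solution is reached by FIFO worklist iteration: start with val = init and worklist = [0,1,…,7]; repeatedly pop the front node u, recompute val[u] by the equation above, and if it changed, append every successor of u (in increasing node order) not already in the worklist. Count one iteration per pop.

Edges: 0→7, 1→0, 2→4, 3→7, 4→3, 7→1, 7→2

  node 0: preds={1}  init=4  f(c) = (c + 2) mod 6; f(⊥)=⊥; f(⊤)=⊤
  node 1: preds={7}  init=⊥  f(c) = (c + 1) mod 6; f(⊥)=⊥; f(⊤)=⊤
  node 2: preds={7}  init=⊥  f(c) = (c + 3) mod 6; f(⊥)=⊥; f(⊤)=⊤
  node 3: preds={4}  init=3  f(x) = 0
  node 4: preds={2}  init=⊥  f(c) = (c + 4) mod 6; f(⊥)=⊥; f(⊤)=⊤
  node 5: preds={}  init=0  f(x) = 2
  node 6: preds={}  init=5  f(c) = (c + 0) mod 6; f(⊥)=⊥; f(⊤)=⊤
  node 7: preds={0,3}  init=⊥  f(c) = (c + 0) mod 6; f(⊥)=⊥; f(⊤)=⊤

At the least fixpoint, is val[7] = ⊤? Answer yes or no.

Trace (14 dequeues):
  [1] u=0 | in ⊥ | out 4 | ==
  [2] u=1 | in ⊥ | out ⊥ | ==
  [3] u=2 | in ⊥ | out ⊥ | ==
  [4] u=3 | in ⊥ | out ⊤ | prev 3 | push {}
  [5] u=4 | in ⊥ | out ⊥ | ==
  [6] u=5 | in ⊥ | out ⊤ | prev 0 | push {}
  [7] u=6 | in ⊥ | out 5 | ==
  [8] u=7 | in ⊤ | out ⊤ | prev ⊥ | push {1,2}
  [9] u=1 | in ⊤ | out ⊤ | prev ⊥ | push {0}
  [10] u=2 | in ⊤ | out ⊤ | prev ⊥ | push {4}
  [11] u=0 | in ⊤ | out ⊤ | prev 4 | push {7}
  [12] u=4 | in ⊤ | out ⊤ | prev ⊥ | push {3}
  [13] u=7 | in ⊤ | out ⊤ | ==
  [14] u=3 | in ⊤ | out ⊤ | ==

Converged values:
  [0] ⊤
  [1] ⊤
  [2] ⊤
  [3] ⊤
  [4] ⊤
  [5] ⊤
  [6] 5
  [7] ⊤

yes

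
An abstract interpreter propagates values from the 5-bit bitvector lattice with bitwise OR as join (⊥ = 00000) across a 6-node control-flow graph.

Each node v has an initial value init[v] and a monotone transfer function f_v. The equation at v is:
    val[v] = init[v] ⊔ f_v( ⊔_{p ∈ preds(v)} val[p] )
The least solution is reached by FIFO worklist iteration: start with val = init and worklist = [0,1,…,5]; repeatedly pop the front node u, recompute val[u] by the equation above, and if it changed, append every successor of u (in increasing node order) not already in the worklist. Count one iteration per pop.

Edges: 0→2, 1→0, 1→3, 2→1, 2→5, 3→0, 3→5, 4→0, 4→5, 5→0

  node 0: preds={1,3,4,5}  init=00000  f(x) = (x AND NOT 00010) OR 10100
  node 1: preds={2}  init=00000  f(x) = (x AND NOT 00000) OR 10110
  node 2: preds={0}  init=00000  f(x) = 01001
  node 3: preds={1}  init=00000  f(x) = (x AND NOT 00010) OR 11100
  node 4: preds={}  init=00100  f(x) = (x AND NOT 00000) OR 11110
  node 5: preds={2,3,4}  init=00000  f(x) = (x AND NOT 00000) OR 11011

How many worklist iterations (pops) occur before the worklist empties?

Worklist (13 pops):
  #1 pop 0: in=00100 → 10100 (was 00000); enqueue []
  #2 pop 1: in=00000 → 10110 (was 00000); enqueue [0]
  #3 pop 2: in=10100 → 01001 (was 00000); enqueue [1]
  #4 pop 3: in=10110 → 11100 (was 00000); enqueue []
  #5 pop 4: in=00000 → 11110 (was 00100); enqueue []
  #6 pop 5: in=11111 → 11111 (was 00000); enqueue []
  #7 pop 0: in=11111 → 11101 (was 10100); enqueue [2]
  #8 pop 1: in=01001 → 11111 (was 10110); enqueue [0,3]
  #9 pop 2: in=11101 → 01001 (no change)
  #10 pop 0: in=11111 → 11101 (no change)
  #11 pop 3: in=11111 → 11101 (was 11100); enqueue [0,5]
  #12 pop 0: in=11111 → 11101 (no change)
  #13 pop 5: in=11111 → 11111 (no change)

Fixpoint:
  val[0] = 11101
  val[1] = 11111
  val[2] = 01001
  val[3] = 11101
  val[4] = 11110
  val[5] = 11111

13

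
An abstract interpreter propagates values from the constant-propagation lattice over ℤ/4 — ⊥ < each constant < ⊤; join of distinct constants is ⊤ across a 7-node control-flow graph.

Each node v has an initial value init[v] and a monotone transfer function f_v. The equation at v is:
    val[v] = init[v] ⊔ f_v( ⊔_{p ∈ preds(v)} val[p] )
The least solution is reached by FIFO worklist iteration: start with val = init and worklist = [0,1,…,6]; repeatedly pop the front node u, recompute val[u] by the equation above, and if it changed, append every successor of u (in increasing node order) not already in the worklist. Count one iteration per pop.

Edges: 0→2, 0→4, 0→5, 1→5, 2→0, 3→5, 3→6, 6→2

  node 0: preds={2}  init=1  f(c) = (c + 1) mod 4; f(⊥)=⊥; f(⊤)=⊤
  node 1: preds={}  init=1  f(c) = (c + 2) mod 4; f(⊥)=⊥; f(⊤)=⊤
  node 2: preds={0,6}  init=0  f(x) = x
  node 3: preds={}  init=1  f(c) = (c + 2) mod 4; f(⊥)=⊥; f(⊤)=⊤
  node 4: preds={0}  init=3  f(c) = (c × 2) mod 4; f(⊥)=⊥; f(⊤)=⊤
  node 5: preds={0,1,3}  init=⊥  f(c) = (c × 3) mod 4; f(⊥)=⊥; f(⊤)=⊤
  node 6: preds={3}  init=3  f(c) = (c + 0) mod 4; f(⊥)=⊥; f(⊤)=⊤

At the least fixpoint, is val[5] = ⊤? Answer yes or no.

yes

Iteration log — 11 steps:
  step 1. node 0  ⊔preds=0  new=1  stable
  step 2. node 1  ⊔preds=⊥  new=1  stable
  step 3. node 2  ⊔preds=⊤  new=⊤  old=0  +wl: 0
  step 4. node 3  ⊔preds=⊥  new=1  stable
  step 5. node 4  ⊔preds=1  new=⊤  old=3  +wl: 
  step 6. node 5  ⊔preds=1  new=3  old=⊥  +wl: 
  step 7. node 6  ⊔preds=1  new=⊤  old=3  +wl: 2
  step 8. node 0  ⊔preds=⊤  new=⊤  old=1  +wl: 4,5
  step 9. node 2  ⊔preds=⊤  new=⊤  stable
  step 10. node 4  ⊔preds=⊤  new=⊤  stable
  step 11. node 5  ⊔preds=⊤  new=⊤  old=3  +wl: 

Least fixpoint reached:
  node 0: ⊤
  node 1: 1
  node 2: ⊤
  node 3: 1
  node 4: ⊤
  node 5: ⊤
  node 6: ⊤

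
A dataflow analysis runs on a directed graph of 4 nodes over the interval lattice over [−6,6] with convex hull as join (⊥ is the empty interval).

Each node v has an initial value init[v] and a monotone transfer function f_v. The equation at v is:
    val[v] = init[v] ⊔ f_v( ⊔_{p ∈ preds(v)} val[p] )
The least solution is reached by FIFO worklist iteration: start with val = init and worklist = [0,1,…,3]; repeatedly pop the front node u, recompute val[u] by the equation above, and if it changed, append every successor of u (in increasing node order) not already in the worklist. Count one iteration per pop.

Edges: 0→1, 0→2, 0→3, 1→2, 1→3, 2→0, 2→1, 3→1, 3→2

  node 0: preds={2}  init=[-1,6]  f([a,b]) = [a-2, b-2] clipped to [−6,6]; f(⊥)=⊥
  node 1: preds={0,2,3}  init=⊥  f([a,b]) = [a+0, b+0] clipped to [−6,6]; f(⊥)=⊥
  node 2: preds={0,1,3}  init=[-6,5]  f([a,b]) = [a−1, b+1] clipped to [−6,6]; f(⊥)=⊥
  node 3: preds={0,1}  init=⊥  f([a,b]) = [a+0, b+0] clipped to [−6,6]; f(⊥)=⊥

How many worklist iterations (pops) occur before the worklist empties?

Trace (7 dequeues):
  [1] u=0 | in [-6,5] | out [-6,6] | prev [-1,6] | push {}
  [2] u=1 | in [-6,6] | out [-6,6] | prev ⊥ | push {}
  [3] u=2 | in [-6,6] | out [-6,6] | prev [-6,5] | push {0,1}
  [4] u=3 | in [-6,6] | out [-6,6] | prev ⊥ | push {2}
  [5] u=0 | in [-6,6] | out [-6,6] | ==
  [6] u=1 | in [-6,6] | out [-6,6] | ==
  [7] u=2 | in [-6,6] | out [-6,6] | ==

Converged values:
  [0] [-6,6]
  [1] [-6,6]
  [2] [-6,6]
  [3] [-6,6]

7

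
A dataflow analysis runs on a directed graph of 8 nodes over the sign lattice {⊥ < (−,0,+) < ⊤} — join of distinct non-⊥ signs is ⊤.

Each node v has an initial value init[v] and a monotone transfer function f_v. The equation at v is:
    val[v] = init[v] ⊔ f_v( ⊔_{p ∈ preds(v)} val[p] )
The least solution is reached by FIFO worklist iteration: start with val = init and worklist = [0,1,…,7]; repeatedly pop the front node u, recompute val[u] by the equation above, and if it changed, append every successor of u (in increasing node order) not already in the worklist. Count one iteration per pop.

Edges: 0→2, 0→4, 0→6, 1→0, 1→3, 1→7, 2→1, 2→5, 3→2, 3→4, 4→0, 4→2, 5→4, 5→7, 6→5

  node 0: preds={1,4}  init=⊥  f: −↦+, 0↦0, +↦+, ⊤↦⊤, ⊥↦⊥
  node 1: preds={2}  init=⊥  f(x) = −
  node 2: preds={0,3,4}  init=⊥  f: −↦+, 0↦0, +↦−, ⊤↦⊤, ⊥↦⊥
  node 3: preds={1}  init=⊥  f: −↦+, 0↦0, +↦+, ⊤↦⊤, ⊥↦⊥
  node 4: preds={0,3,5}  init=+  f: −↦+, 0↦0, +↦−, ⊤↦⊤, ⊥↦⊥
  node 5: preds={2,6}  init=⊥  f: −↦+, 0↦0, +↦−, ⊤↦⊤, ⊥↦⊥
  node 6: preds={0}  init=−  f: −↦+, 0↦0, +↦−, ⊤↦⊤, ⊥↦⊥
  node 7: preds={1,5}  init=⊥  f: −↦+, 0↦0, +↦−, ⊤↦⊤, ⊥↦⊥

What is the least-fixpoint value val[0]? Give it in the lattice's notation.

⊤

Trace (17 dequeues):
  [1] u=0 | in + | out + | prev ⊥ | push {}
  [2] u=1 | in ⊥ | out − | prev ⊥ | push {0}
  [3] u=2 | in + | out − | prev ⊥ | push {1}
  [4] u=3 | in − | out + | prev ⊥ | push {2}
  [5] u=4 | in + | out ⊤ | prev + | push {}
  [6] u=5 | in − | out + | prev ⊥ | push {4}
  [7] u=6 | in + | out − | ==
  [8] u=7 | in ⊤ | out ⊤ | prev ⊥ | push {}
  [9] u=0 | in ⊤ | out ⊤ | prev + | push {6}
  [10] u=1 | in − | out − | ==
  [11] u=2 | in ⊤ | out ⊤ | prev − | push {1,5}
  [12] u=4 | in ⊤ | out ⊤ | ==
  [13] u=6 | in ⊤ | out ⊤ | prev − | push {}
  [14] u=1 | in ⊤ | out − | ==
  [15] u=5 | in ⊤ | out ⊤ | prev + | push {4,7}
  [16] u=4 | in ⊤ | out ⊤ | ==
  [17] u=7 | in ⊤ | out ⊤ | ==

Converged values:
  [0] ⊤
  [1] −
  [2] ⊤
  [3] +
  [4] ⊤
  [5] ⊤
  [6] ⊤
  [7] ⊤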